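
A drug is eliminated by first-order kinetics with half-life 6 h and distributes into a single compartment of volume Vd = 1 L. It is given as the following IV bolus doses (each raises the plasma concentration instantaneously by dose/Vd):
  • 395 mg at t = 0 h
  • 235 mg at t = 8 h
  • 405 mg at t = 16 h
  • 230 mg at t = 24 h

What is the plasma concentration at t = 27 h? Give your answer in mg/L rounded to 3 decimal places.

k = ln 2 / 6 = 0.11552 per h
Dose 1 (395 mg at t=0 h): 395·exp(−0.11552·27) = 17.457 mg/L
Dose 2 (235 mg at t=8 h): 235·exp(−0.11552·19) = 26.170 mg/L
Dose 3 (405 mg at t=16 h): 405·exp(−0.11552·11) = 113.649 mg/L
Dose 4 (230 mg at t=24 h): 230·exp(−0.11552·3) = 162.635 mg/L
C(27) = 17.457 + 26.170 + 113.649 + 162.635 = 319.911 mg/L

319.911 mg/L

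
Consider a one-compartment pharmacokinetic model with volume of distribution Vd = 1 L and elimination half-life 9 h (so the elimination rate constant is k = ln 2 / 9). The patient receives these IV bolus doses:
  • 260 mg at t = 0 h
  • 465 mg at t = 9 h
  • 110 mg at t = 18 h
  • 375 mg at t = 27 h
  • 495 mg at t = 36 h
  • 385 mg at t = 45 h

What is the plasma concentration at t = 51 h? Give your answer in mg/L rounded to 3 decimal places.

489.597 mg/L

k = ln 2 / 9 = 0.07702 per h
Dose 1 (260 mg at t=0 h): 260·exp(−0.07702·51) = 5.118 mg/L
Dose 2 (465 mg at t=9 h): 465·exp(−0.07702·42) = 18.308 mg/L
Dose 3 (110 mg at t=18 h): 110·exp(−0.07702·33) = 8.662 mg/L
Dose 4 (375 mg at t=27 h): 375·exp(−0.07702·24) = 59.059 mg/L
Dose 5 (495 mg at t=36 h): 495·exp(−0.07702·15) = 155.915 mg/L
Dose 6 (385 mg at t=45 h): 385·exp(−0.07702·6) = 242.535 mg/L
C(51) = 5.118 + 18.308 + 8.662 + 59.059 + 155.915 + 242.535 = 489.597 mg/L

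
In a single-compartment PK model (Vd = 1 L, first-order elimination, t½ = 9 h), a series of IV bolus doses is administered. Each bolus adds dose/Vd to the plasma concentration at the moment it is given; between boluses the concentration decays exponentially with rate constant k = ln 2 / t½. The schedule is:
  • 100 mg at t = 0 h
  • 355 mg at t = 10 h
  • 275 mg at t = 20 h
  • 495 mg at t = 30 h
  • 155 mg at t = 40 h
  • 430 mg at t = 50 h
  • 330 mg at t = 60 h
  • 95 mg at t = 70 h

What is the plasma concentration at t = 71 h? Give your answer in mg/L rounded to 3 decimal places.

359.085 mg/L

k = ln 2 / 9 = 0.07702 per h
Dose 1 (100 mg at t=0 h): 100·exp(−0.07702·71) = 0.422 mg/L
Dose 2 (355 mg at t=10 h): 355·exp(−0.07702·61) = 3.235 mg/L
Dose 3 (275 mg at t=20 h): 275·exp(−0.07702·51) = 5.414 mg/L
Dose 4 (495 mg at t=30 h): 495·exp(−0.07702·41) = 21.050 mg/L
Dose 5 (155 mg at t=40 h): 155·exp(−0.07702·31) = 14.238 mg/L
Dose 6 (430 mg at t=50 h): 430·exp(−0.07702·21) = 85.323 mg/L
Dose 7 (330 mg at t=60 h): 330·exp(−0.07702·11) = 141.445 mg/L
Dose 8 (95 mg at t=70 h): 95·exp(−0.07702·1) = 87.958 mg/L
C(71) = 0.422 + 3.235 + 5.414 + 21.050 + 14.238 + 85.323 + 141.445 + 87.958 = 359.085 mg/L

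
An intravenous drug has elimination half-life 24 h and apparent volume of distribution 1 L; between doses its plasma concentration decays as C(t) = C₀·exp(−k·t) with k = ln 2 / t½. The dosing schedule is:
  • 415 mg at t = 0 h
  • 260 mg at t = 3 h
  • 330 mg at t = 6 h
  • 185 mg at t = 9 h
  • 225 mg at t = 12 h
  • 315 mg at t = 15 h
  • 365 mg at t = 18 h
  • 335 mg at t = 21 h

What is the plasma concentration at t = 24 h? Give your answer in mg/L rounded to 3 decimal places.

1681.564 mg/L

k = ln 2 / 24 = 0.02888 per h
Dose 1 (415 mg at t=0 h): 415·exp(−0.02888·24) = 207.500 mg/L
Dose 2 (260 mg at t=3 h): 260·exp(−0.02888·21) = 141.766 mg/L
Dose 3 (330 mg at t=6 h): 330·exp(−0.02888·18) = 196.219 mg/L
Dose 4 (185 mg at t=9 h): 185·exp(−0.02888·15) = 119.958 mg/L
Dose 5 (225 mg at t=12 h): 225·exp(−0.02888·12) = 159.099 mg/L
Dose 6 (315 mg at t=15 h): 315·exp(−0.02888·9) = 242.898 mg/L
Dose 7 (365 mg at t=18 h): 365·exp(−0.02888·6) = 306.927 mg/L
Dose 8 (335 mg at t=21 h): 335·exp(−0.02888·3) = 307.196 mg/L
C(24) = 207.500 + 141.766 + 196.219 + 119.958 + 159.099 + 242.898 + 306.927 + 307.196 = 1681.564 mg/L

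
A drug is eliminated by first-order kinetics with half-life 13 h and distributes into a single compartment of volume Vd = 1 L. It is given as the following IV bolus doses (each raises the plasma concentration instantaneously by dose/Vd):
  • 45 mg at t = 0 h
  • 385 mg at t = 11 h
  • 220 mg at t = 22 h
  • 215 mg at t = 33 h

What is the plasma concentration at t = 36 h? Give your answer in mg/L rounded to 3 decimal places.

395.629 mg/L

k = ln 2 / 13 = 0.05332 per h
Dose 1 (45 mg at t=0 h): 45·exp(−0.05332·36) = 6.601 mg/L
Dose 2 (385 mg at t=11 h): 385·exp(−0.05332·25) = 101.521 mg/L
Dose 3 (220 mg at t=22 h): 220·exp(−0.05332·14) = 104.289 mg/L
Dose 4 (215 mg at t=33 h): 215·exp(−0.05332·3) = 183.219 mg/L
C(36) = 6.601 + 101.521 + 104.289 + 183.219 = 395.629 mg/L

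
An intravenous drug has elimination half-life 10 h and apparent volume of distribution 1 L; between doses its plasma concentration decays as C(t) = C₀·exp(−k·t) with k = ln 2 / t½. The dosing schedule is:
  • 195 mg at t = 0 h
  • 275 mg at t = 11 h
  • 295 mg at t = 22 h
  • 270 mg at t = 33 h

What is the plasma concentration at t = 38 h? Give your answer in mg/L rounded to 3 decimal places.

k = ln 2 / 10 = 0.06931 per h
Dose 1 (195 mg at t=0 h): 195·exp(−0.06931·38) = 14.000 mg/L
Dose 2 (275 mg at t=11 h): 275·exp(−0.06931·27) = 42.321 mg/L
Dose 3 (295 mg at t=22 h): 295·exp(−0.06931·16) = 97.314 mg/L
Dose 4 (270 mg at t=33 h): 270·exp(−0.06931·5) = 190.919 mg/L
C(38) = 14.000 + 42.321 + 97.314 + 190.919 = 344.553 mg/L

344.553 mg/L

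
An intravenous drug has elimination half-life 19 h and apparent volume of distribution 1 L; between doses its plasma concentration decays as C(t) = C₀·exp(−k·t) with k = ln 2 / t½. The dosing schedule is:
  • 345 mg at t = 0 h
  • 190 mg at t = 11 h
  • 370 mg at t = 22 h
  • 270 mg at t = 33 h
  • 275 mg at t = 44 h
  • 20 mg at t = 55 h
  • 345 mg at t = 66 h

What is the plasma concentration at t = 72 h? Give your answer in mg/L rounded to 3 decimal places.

557.214 mg/L

k = ln 2 / 19 = 0.03648 per h
Dose 1 (345 mg at t=0 h): 345·exp(−0.03648·72) = 24.950 mg/L
Dose 2 (190 mg at t=11 h): 190·exp(−0.03648·61) = 20.525 mg/L
Dose 3 (370 mg at t=22 h): 370·exp(−0.03648·50) = 59.706 mg/L
Dose 4 (270 mg at t=33 h): 270·exp(−0.03648·39) = 65.082 mg/L
Dose 5 (275 mg at t=44 h): 275·exp(−0.03648·28) = 99.017 mg/L
Dose 6 (20 mg at t=55 h): 20·exp(−0.03648·17) = 10.757 mg/L
Dose 7 (345 mg at t=66 h): 345·exp(−0.03648·6) = 277.177 mg/L
C(72) = 24.950 + 20.525 + 59.706 + 65.082 + 99.017 + 10.757 + 277.177 = 557.214 mg/L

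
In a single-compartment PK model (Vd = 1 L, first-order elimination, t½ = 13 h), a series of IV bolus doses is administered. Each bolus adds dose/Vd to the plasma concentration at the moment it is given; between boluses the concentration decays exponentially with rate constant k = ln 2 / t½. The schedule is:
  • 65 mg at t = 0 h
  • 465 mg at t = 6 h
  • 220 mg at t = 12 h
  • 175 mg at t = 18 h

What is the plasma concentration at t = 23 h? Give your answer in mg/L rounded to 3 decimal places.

463.339 mg/L

k = ln 2 / 13 = 0.05332 per h
Dose 1 (65 mg at t=0 h): 65·exp(−0.05332·23) = 19.069 mg/L
Dose 2 (465 mg at t=6 h): 465·exp(−0.05332·17) = 187.844 mg/L
Dose 3 (220 mg at t=12 h): 220·exp(−0.05332·11) = 122.378 mg/L
Dose 4 (175 mg at t=18 h): 175·exp(−0.05332·5) = 134.047 mg/L
C(23) = 19.069 + 187.844 + 122.378 + 134.047 = 463.339 mg/L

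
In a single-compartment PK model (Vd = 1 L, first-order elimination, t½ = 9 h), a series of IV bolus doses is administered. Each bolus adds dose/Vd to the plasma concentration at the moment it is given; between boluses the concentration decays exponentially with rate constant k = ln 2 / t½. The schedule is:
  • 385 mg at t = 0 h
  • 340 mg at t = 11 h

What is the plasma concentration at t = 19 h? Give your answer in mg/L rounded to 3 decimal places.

272.726 mg/L

k = ln 2 / 9 = 0.07702 per h
Dose 1 (385 mg at t=0 h): 385·exp(−0.07702·19) = 89.115 mg/L
Dose 2 (340 mg at t=11 h): 340·exp(−0.07702·8) = 183.610 mg/L
C(19) = 89.115 + 183.610 = 272.726 mg/L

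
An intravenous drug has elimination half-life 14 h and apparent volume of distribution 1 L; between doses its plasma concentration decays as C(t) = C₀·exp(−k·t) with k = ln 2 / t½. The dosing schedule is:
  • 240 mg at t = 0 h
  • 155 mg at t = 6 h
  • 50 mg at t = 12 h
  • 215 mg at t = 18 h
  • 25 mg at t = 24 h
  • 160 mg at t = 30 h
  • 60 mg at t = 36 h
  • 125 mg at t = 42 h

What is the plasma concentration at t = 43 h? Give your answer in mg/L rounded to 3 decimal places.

k = ln 2 / 14 = 0.04951 per h
Dose 1 (240 mg at t=0 h): 240·exp(−0.04951·43) = 28.551 mg/L
Dose 2 (155 mg at t=6 h): 155·exp(−0.04951·37) = 24.817 mg/L
Dose 3 (50 mg at t=12 h): 50·exp(−0.04951·31) = 10.775 mg/L
Dose 4 (215 mg at t=18 h): 215·exp(−0.04951·25) = 62.357 mg/L
Dose 5 (25 mg at t=24 h): 25·exp(−0.04951·19) = 9.759 mg/L
Dose 6 (160 mg at t=30 h): 160·exp(−0.04951·13) = 84.061 mg/L
Dose 7 (60 mg at t=36 h): 60·exp(−0.04951·7) = 42.426 mg/L
Dose 8 (125 mg at t=42 h): 125·exp(−0.04951·1) = 118.962 mg/L
C(43) = 28.551 + 24.817 + 10.775 + 62.357 + 9.759 + 84.061 + 42.426 + 118.962 = 381.707 mg/L

381.707 mg/L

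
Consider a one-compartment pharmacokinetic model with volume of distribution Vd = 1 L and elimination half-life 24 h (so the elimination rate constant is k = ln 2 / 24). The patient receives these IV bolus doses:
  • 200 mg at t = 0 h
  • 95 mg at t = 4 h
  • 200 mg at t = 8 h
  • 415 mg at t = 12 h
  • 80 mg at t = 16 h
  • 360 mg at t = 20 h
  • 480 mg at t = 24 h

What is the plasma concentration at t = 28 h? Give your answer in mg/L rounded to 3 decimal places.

1280.202 mg/L

k = ln 2 / 24 = 0.02888 per h
Dose 1 (200 mg at t=0 h): 200·exp(−0.02888·28) = 89.090 mg/L
Dose 2 (95 mg at t=4 h): 95·exp(−0.02888·24) = 47.500 mg/L
Dose 3 (200 mg at t=8 h): 200·exp(−0.02888·20) = 112.246 mg/L
Dose 4 (415 mg at t=12 h): 415·exp(−0.02888·16) = 261.434 mg/L
Dose 5 (80 mg at t=16 h): 80·exp(−0.02888·12) = 56.569 mg/L
Dose 6 (360 mg at t=20 h): 360·exp(−0.02888·8) = 285.732 mg/L
Dose 7 (480 mg at t=24 h): 480·exp(−0.02888·4) = 427.631 mg/L
C(28) = 89.090 + 47.500 + 112.246 + 261.434 + 56.569 + 285.732 + 427.631 = 1280.202 mg/L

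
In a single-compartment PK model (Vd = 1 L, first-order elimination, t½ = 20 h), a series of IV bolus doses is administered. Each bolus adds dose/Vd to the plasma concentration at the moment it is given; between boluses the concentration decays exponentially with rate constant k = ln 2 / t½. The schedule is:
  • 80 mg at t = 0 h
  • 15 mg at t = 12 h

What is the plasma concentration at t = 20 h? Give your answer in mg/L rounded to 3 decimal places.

51.368 mg/L

k = ln 2 / 20 = 0.03466 per h
Dose 1 (80 mg at t=0 h): 80·exp(−0.03466·20) = 40.000 mg/L
Dose 2 (15 mg at t=12 h): 15·exp(−0.03466·8) = 11.368 mg/L
C(20) = 40.000 + 11.368 = 51.368 mg/L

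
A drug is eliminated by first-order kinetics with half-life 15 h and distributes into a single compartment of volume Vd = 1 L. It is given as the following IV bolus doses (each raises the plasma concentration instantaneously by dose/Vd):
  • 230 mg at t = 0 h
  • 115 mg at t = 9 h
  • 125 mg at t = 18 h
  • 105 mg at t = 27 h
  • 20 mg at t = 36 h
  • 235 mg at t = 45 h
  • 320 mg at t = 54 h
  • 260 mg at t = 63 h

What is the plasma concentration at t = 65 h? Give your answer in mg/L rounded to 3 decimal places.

k = ln 2 / 15 = 0.04621 per h
Dose 1 (230 mg at t=0 h): 230·exp(−0.04621·65) = 11.409 mg/L
Dose 2 (115 mg at t=9 h): 115·exp(−0.04621·56) = 8.647 mg/L
Dose 3 (125 mg at t=18 h): 125·exp(−0.04621·47) = 14.246 mg/L
Dose 4 (105 mg at t=27 h): 105·exp(−0.04621·38) = 18.138 mg/L
Dose 5 (20 mg at t=36 h): 20·exp(−0.04621·29) = 5.236 mg/L
Dose 6 (235 mg at t=45 h): 235·exp(−0.04621·20) = 93.260 mg/L
Dose 7 (320 mg at t=54 h): 320·exp(−0.04621·11) = 192.484 mg/L
Dose 8 (260 mg at t=63 h): 260·exp(−0.04621·2) = 237.048 mg/L
C(65) = 11.409 + 8.647 + 14.246 + 18.138 + 5.236 + 93.260 + 192.484 + 237.048 = 580.468 mg/L

580.468 mg/L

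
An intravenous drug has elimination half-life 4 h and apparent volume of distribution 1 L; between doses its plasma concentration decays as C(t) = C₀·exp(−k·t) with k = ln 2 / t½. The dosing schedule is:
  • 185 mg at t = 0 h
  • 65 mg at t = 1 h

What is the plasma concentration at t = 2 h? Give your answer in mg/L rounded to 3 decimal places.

185.473 mg/L

k = ln 2 / 4 = 0.17329 per h
Dose 1 (185 mg at t=0 h): 185·exp(−0.17329·2) = 130.815 mg/L
Dose 2 (65 mg at t=1 h): 65·exp(−0.17329·1) = 54.658 mg/L
C(2) = 130.815 + 54.658 = 185.473 mg/L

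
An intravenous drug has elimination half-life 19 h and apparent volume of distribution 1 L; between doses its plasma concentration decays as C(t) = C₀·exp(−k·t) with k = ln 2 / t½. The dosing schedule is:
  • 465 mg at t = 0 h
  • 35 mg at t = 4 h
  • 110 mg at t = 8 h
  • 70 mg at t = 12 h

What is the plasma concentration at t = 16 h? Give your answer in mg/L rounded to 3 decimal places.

k = ln 2 / 19 = 0.03648 per h
Dose 1 (465 mg at t=0 h): 465·exp(−0.03648·16) = 259.390 mg/L
Dose 2 (35 mg at t=4 h): 35·exp(−0.03648·12) = 22.591 mg/L
Dose 3 (110 mg at t=8 h): 110·exp(−0.03648·8) = 82.157 mg/L
Dose 4 (70 mg at t=12 h): 70·exp(−0.03648·4) = 60.496 mg/L
C(16) = 259.390 + 22.591 + 82.157 + 60.496 = 424.634 mg/L

424.634 mg/L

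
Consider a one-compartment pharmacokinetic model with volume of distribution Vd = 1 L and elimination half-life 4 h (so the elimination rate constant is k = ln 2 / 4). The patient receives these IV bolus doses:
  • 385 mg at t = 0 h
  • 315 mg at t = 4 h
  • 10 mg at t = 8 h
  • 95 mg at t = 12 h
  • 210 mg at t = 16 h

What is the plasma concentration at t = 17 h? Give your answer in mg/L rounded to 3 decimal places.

k = ln 2 / 4 = 0.17329 per h
Dose 1 (385 mg at t=0 h): 385·exp(−0.17329·17) = 20.234 mg/L
Dose 2 (315 mg at t=4 h): 315·exp(−0.17329·13) = 33.110 mg/L
Dose 3 (10 mg at t=8 h): 10·exp(−0.17329·9) = 2.102 mg/L
Dose 4 (95 mg at t=12 h): 95·exp(−0.17329·5) = 39.943 mg/L
Dose 5 (210 mg at t=16 h): 210·exp(−0.17329·1) = 176.588 mg/L
C(17) = 20.234 + 33.110 + 2.102 + 39.943 + 176.588 = 271.977 mg/L

271.977 mg/L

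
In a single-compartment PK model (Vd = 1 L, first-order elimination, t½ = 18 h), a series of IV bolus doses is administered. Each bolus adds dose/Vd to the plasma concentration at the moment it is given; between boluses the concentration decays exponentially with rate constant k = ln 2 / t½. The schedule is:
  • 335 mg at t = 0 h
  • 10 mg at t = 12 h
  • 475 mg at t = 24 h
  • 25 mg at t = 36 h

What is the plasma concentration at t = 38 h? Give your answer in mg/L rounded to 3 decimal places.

k = ln 2 / 18 = 0.03851 per h
Dose 1 (335 mg at t=0 h): 335·exp(−0.03851·38) = 77.542 mg/L
Dose 2 (10 mg at t=12 h): 10·exp(−0.03851·26) = 3.674 mg/L
Dose 3 (475 mg at t=24 h): 475·exp(−0.03851·14) = 277.051 mg/L
Dose 4 (25 mg at t=36 h): 25·exp(−0.03851·2) = 23.147 mg/L
C(38) = 77.542 + 3.674 + 277.051 + 23.147 = 381.414 mg/L

381.414 mg/L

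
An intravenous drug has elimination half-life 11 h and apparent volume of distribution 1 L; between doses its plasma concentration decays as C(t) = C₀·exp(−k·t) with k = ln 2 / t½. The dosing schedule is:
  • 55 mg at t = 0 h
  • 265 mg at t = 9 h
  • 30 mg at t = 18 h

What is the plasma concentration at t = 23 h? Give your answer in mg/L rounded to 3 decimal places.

144.480 mg/L

k = ln 2 / 11 = 0.06301 per h
Dose 1 (55 mg at t=0 h): 55·exp(−0.06301·23) = 12.910 mg/L
Dose 2 (265 mg at t=9 h): 265·exp(−0.06301·14) = 109.677 mg/L
Dose 3 (30 mg at t=18 h): 30·exp(−0.06301·5) = 21.892 mg/L
C(23) = 12.910 + 109.677 + 21.892 = 144.480 mg/L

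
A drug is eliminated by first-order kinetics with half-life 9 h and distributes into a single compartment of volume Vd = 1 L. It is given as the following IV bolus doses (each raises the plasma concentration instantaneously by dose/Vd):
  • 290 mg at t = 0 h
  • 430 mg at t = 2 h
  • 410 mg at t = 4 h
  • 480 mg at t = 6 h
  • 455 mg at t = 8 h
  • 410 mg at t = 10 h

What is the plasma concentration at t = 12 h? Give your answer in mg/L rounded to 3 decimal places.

1523.778 mg/L

k = ln 2 / 9 = 0.07702 per h
Dose 1 (290 mg at t=0 h): 290·exp(−0.07702·12) = 115.087 mg/L
Dose 2 (430 mg at t=2 h): 430·exp(−0.07702·10) = 199.063 mg/L
Dose 3 (410 mg at t=4 h): 410·exp(−0.07702·8) = 221.412 mg/L
Dose 4 (480 mg at t=6 h): 480·exp(−0.07702·6) = 302.381 mg/L
Dose 5 (455 mg at t=8 h): 455·exp(−0.07702·4) = 334.365 mg/L
Dose 6 (410 mg at t=10 h): 410·exp(−0.07702·2) = 351.470 mg/L
C(12) = 115.087 + 199.063 + 221.412 + 302.381 + 334.365 + 351.470 = 1523.778 mg/L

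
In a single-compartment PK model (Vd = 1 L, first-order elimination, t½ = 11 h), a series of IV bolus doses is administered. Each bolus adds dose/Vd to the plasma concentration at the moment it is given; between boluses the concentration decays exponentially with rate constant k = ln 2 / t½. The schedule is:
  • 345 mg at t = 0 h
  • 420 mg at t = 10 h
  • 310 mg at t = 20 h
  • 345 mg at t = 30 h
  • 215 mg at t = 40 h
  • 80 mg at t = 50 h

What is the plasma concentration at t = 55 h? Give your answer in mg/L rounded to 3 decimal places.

282.912 mg/L

k = ln 2 / 11 = 0.06301 per h
Dose 1 (345 mg at t=0 h): 345·exp(−0.06301·55) = 10.781 mg/L
Dose 2 (420 mg at t=10 h): 420·exp(−0.06301·45) = 24.647 mg/L
Dose 3 (310 mg at t=20 h): 310·exp(−0.06301·35) = 34.162 mg/L
Dose 4 (345 mg at t=30 h): 345·exp(−0.06301·25) = 71.394 mg/L
Dose 5 (215 mg at t=40 h): 215·exp(−0.06301·15) = 83.549 mg/L
Dose 6 (80 mg at t=50 h): 80·exp(−0.06301·5) = 58.379 mg/L
C(55) = 10.781 + 24.647 + 34.162 + 71.394 + 83.549 + 58.379 = 282.912 mg/L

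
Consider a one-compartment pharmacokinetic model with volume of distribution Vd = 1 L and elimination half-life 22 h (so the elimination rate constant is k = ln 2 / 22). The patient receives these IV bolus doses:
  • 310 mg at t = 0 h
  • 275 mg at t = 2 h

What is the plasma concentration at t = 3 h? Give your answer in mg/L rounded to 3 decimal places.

548.512 mg/L

k = ln 2 / 22 = 0.03151 per h
Dose 1 (310 mg at t=0 h): 310·exp(−0.03151·3) = 282.041 mg/L
Dose 2 (275 mg at t=2 h): 275·exp(−0.03151·1) = 266.471 mg/L
C(3) = 282.041 + 266.471 = 548.512 mg/L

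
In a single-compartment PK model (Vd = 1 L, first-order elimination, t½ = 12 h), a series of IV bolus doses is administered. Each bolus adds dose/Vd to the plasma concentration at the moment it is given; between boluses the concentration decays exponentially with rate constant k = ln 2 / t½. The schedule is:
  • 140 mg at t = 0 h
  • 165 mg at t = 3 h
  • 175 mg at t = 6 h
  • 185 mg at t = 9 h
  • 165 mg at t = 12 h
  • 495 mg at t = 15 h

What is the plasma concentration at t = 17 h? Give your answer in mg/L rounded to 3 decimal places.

899.791 mg/L

k = ln 2 / 12 = 0.05776 per h
Dose 1 (140 mg at t=0 h): 140·exp(−0.05776·17) = 52.441 mg/L
Dose 2 (165 mg at t=3 h): 165·exp(−0.05776·14) = 73.499 mg/L
Dose 3 (175 mg at t=6 h): 175·exp(−0.05776·11) = 92.703 mg/L
Dose 4 (185 mg at t=9 h): 185·exp(−0.05776·8) = 116.543 mg/L
Dose 5 (165 mg at t=12 h): 165·exp(−0.05776·5) = 123.610 mg/L
Dose 6 (495 mg at t=15 h): 495·exp(−0.05776·2) = 440.995 mg/L
C(17) = 52.441 + 73.499 + 92.703 + 116.543 + 123.610 + 440.995 = 899.791 mg/L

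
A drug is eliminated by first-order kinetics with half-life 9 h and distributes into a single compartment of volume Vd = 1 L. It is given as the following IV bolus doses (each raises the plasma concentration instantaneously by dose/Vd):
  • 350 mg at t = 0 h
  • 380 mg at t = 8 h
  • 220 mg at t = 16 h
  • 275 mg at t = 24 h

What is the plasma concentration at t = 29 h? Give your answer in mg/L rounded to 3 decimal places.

k = ln 2 / 9 = 0.07702 per h
Dose 1 (350 mg at t=0 h): 350·exp(−0.07702·29) = 37.504 mg/L
Dose 2 (380 mg at t=8 h): 380·exp(−0.07702·21) = 75.402 mg/L
Dose 3 (220 mg at t=16 h): 220·exp(−0.07702·13) = 80.835 mg/L
Dose 4 (275 mg at t=24 h): 275·exp(−0.07702·5) = 187.109 mg/L
C(29) = 37.504 + 75.402 + 80.835 + 187.109 = 380.850 mg/L

380.850 mg/L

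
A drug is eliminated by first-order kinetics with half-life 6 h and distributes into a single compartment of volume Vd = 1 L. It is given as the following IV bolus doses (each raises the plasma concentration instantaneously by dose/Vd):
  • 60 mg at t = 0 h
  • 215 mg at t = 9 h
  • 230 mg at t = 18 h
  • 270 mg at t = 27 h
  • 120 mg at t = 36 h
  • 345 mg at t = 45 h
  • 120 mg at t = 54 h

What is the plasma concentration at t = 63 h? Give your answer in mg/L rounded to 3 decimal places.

k = ln 2 / 6 = 0.11552 per h
Dose 1 (60 mg at t=0 h): 60·exp(−0.11552·63) = 0.041 mg/L
Dose 2 (215 mg at t=9 h): 215·exp(−0.11552·54) = 0.420 mg/L
Dose 3 (230 mg at t=18 h): 230·exp(−0.11552·45) = 1.271 mg/L
Dose 4 (270 mg at t=27 h): 270·exp(−0.11552·36) = 4.219 mg/L
Dose 5 (120 mg at t=36 h): 120·exp(−0.11552·27) = 5.303 mg/L
Dose 6 (345 mg at t=45 h): 345·exp(−0.11552·18) = 43.125 mg/L
Dose 7 (120 mg at t=54 h): 120·exp(−0.11552·9) = 42.426 mg/L
C(63) = 0.041 + 0.420 + 1.271 + 4.219 + 5.303 + 43.125 + 42.426 = 96.805 mg/L

96.805 mg/L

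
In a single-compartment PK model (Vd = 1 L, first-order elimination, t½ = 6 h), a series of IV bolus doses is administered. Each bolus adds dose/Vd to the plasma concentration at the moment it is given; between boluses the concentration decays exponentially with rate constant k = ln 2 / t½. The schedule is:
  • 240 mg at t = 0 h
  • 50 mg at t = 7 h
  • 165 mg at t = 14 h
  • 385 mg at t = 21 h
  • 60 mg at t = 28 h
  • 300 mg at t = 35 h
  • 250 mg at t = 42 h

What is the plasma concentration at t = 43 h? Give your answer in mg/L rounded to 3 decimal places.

k = ln 2 / 6 = 0.11552 per h
Dose 1 (240 mg at t=0 h): 240·exp(−0.11552·43) = 1.670 mg/L
Dose 2 (50 mg at t=7 h): 50·exp(−0.11552·36) = 0.781 mg/L
Dose 3 (165 mg at t=14 h): 165·exp(−0.11552·29) = 5.788 mg/L
Dose 4 (385 mg at t=21 h): 385·exp(−0.11552·22) = 30.317 mg/L
Dose 5 (60 mg at t=28 h): 60·exp(−0.11552·15) = 10.607 mg/L
Dose 6 (300 mg at t=35 h): 300·exp(−0.11552·8) = 119.055 mg/L
Dose 7 (250 mg at t=42 h): 250·exp(−0.11552·1) = 222.725 mg/L
C(43) = 1.670 + 0.781 + 5.788 + 30.317 + 10.607 + 119.055 + 222.725 = 390.943 mg/L

390.943 mg/L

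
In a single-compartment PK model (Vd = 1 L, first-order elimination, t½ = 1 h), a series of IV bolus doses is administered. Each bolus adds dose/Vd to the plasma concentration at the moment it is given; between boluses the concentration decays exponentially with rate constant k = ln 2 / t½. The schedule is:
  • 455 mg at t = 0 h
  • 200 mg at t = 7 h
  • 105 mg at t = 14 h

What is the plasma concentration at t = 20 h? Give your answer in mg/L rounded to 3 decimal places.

1.665 mg/L

k = ln 2 / 1 = 0.69315 per h
Dose 1 (455 mg at t=0 h): 455·exp(−0.69315·20) = 0.000 mg/L
Dose 2 (200 mg at t=7 h): 200·exp(−0.69315·13) = 0.024 mg/L
Dose 3 (105 mg at t=14 h): 105·exp(−0.69315·6) = 1.641 mg/L
C(20) = 0.000 + 0.024 + 1.641 = 1.665 mg/L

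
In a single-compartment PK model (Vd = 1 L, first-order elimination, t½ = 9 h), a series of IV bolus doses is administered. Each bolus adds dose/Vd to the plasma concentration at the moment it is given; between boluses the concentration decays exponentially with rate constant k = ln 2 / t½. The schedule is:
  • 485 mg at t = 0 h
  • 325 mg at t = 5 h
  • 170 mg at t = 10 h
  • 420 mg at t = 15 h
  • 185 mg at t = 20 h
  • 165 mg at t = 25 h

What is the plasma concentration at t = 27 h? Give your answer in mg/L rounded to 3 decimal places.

k = ln 2 / 9 = 0.07702 per h
Dose 1 (485 mg at t=0 h): 485·exp(−0.07702·27) = 60.625 mg/L
Dose 2 (325 mg at t=5 h): 325·exp(−0.07702·22) = 59.708 mg/L
Dose 3 (170 mg at t=10 h): 170·exp(−0.07702·17) = 45.903 mg/L
Dose 4 (420 mg at t=15 h): 420·exp(−0.07702·12) = 166.677 mg/L
Dose 5 (185 mg at t=20 h): 185·exp(−0.07702·7) = 107.904 mg/L
Dose 6 (165 mg at t=25 h): 165·exp(−0.07702·2) = 141.445 mg/L
C(27) = 60.625 + 59.708 + 45.903 + 166.677 + 107.904 + 141.445 = 582.262 mg/L

582.262 mg/L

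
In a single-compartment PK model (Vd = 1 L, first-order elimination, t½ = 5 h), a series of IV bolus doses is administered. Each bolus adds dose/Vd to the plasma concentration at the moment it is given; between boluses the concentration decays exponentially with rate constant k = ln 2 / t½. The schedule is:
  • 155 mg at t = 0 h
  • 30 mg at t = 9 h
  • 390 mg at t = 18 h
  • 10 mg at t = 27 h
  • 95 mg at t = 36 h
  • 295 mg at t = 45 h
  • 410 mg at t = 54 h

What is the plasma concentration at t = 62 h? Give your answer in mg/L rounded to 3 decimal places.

k = ln 2 / 5 = 0.13863 per h
Dose 1 (155 mg at t=0 h): 155·exp(−0.13863·62) = 0.029 mg/L
Dose 2 (30 mg at t=9 h): 30·exp(−0.13863·53) = 0.019 mg/L
Dose 3 (390 mg at t=18 h): 390·exp(−0.13863·44) = 0.875 mg/L
Dose 4 (10 mg at t=27 h): 10·exp(−0.13863·35) = 0.078 mg/L
Dose 5 (95 mg at t=36 h): 95·exp(−0.13863·26) = 2.584 mg/L
Dose 6 (295 mg at t=45 h): 295·exp(−0.13863·17) = 27.946 mg/L
Dose 7 (410 mg at t=54 h): 410·exp(−0.13863·8) = 135.250 mg/L
C(62) = 0.029 + 0.019 + 0.875 + 0.078 + 2.584 + 27.946 + 135.250 = 166.781 mg/L

166.781 mg/L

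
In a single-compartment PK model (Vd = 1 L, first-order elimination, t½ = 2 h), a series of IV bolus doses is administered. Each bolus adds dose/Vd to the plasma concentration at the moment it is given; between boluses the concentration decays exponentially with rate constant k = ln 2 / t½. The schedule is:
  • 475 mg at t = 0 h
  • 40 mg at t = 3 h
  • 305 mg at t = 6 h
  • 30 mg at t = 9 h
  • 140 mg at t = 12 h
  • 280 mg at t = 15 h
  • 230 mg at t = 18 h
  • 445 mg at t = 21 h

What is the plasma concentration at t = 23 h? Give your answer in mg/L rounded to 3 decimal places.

285.032 mg/L

k = ln 2 / 2 = 0.34657 per h
Dose 1 (475 mg at t=0 h): 475·exp(−0.34657·23) = 0.164 mg/L
Dose 2 (40 mg at t=3 h): 40·exp(−0.34657·20) = 0.039 mg/L
Dose 3 (305 mg at t=6 h): 305·exp(−0.34657·17) = 0.842 mg/L
Dose 4 (30 mg at t=9 h): 30·exp(−0.34657·14) = 0.234 mg/L
Dose 5 (140 mg at t=12 h): 140·exp(−0.34657·11) = 3.094 mg/L
Dose 6 (280 mg at t=15 h): 280·exp(−0.34657·8) = 17.500 mg/L
Dose 7 (230 mg at t=18 h): 230·exp(−0.34657·5) = 40.659 mg/L
Dose 8 (445 mg at t=21 h): 445·exp(−0.34657·2) = 222.500 mg/L
C(23) = 0.164 + 0.039 + 0.842 + 0.234 + 3.094 + 17.500 + 40.659 + 222.500 = 285.032 mg/L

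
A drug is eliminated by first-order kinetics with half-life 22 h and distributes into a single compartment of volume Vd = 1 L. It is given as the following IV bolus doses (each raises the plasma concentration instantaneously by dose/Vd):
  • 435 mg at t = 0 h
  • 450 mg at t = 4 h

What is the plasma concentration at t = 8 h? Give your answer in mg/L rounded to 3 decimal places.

734.799 mg/L

k = ln 2 / 22 = 0.03151 per h
Dose 1 (435 mg at t=0 h): 435·exp(−0.03151·8) = 338.083 mg/L
Dose 2 (450 mg at t=4 h): 450·exp(−0.03151·4) = 396.716 mg/L
C(8) = 338.083 + 396.716 = 734.799 mg/L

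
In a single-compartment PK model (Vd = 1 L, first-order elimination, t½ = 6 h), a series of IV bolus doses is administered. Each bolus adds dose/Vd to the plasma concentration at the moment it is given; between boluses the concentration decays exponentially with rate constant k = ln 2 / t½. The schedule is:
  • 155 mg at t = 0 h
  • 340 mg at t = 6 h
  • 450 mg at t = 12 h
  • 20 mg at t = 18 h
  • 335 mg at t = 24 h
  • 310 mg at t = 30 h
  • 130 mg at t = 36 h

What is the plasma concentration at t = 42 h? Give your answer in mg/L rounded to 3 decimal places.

206.211 mg/L

k = ln 2 / 6 = 0.11552 per h
Dose 1 (155 mg at t=0 h): 155·exp(−0.11552·42) = 1.211 mg/L
Dose 2 (340 mg at t=6 h): 340·exp(−0.11552·36) = 5.313 mg/L
Dose 3 (450 mg at t=12 h): 450·exp(−0.11552·30) = 14.063 mg/L
Dose 4 (20 mg at t=18 h): 20·exp(−0.11552·24) = 1.250 mg/L
Dose 5 (335 mg at t=24 h): 335·exp(−0.11552·18) = 41.875 mg/L
Dose 6 (310 mg at t=30 h): 310·exp(−0.11552·12) = 77.500 mg/L
Dose 7 (130 mg at t=36 h): 130·exp(−0.11552·6) = 65.000 mg/L
C(42) = 1.211 + 5.313 + 14.063 + 1.250 + 41.875 + 77.500 + 65.000 = 206.211 mg/L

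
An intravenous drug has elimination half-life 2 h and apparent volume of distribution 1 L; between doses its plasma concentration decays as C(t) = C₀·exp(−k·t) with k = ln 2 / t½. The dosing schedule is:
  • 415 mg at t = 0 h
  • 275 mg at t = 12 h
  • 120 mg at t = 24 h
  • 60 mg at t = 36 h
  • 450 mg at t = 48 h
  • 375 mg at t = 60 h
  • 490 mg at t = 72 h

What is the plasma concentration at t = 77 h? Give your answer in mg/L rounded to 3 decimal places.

k = ln 2 / 2 = 0.34657 per h
Dose 1 (415 mg at t=0 h): 415·exp(−0.34657·77) = 0.000 mg/L
Dose 2 (275 mg at t=12 h): 275·exp(−0.34657·65) = 0.000 mg/L
Dose 3 (120 mg at t=24 h): 120·exp(−0.34657·53) = 0.000 mg/L
Dose 4 (60 mg at t=36 h): 60·exp(−0.34657·41) = 0.000 mg/L
Dose 5 (450 mg at t=48 h): 450·exp(−0.34657·29) = 0.019 mg/L
Dose 6 (375 mg at t=60 h): 375·exp(−0.34657·17) = 1.036 mg/L
Dose 7 (490 mg at t=72 h): 490·exp(−0.34657·5) = 86.621 mg/L
C(77) = 0.000 + 0.000 + 0.000 + 0.000 + 0.019 + 1.036 + 86.621 = 87.676 mg/L

87.676 mg/L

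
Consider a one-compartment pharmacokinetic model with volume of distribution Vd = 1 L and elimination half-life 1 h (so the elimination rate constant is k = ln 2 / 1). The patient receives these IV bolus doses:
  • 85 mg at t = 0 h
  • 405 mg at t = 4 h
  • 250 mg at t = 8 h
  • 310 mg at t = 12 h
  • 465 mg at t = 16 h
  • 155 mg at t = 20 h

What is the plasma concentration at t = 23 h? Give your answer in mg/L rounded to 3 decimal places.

k = ln 2 / 1 = 0.69315 per h
Dose 1 (85 mg at t=0 h): 85·exp(−0.69315·23) = 0.000 mg/L
Dose 2 (405 mg at t=4 h): 405·exp(−0.69315·19) = 0.001 mg/L
Dose 3 (250 mg at t=8 h): 250·exp(−0.69315·15) = 0.008 mg/L
Dose 4 (310 mg at t=12 h): 310·exp(−0.69315·11) = 0.151 mg/L
Dose 5 (465 mg at t=16 h): 465·exp(−0.69315·7) = 3.633 mg/L
Dose 6 (155 mg at t=20 h): 155·exp(−0.69315·3) = 19.375 mg/L
C(23) = 0.000 + 0.001 + 0.008 + 0.151 + 3.633 + 19.375 = 23.168 mg/L

23.168 mg/L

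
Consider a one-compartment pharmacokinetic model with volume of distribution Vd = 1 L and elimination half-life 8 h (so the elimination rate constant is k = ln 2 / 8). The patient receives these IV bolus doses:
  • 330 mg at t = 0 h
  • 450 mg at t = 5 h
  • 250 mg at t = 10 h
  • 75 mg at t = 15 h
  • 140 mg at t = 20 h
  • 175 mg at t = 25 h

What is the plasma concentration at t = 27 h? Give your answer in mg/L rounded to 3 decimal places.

406.023 mg/L

k = ln 2 / 8 = 0.08664 per h
Dose 1 (330 mg at t=0 h): 330·exp(−0.08664·27) = 31.808 mg/L
Dose 2 (450 mg at t=5 h): 450·exp(−0.08664·22) = 66.893 mg/L
Dose 3 (250 mg at t=10 h): 250·exp(−0.08664·17) = 57.313 mg/L
Dose 4 (75 mg at t=15 h): 75·exp(−0.08664·12) = 26.517 mg/L
Dose 5 (140 mg at t=20 h): 140·exp(−0.08664·7) = 76.336 mg/L
Dose 6 (175 mg at t=25 h): 175·exp(−0.08664·2) = 147.157 mg/L
C(27) = 31.808 + 66.893 + 57.313 + 26.517 + 76.336 + 147.157 = 406.023 mg/L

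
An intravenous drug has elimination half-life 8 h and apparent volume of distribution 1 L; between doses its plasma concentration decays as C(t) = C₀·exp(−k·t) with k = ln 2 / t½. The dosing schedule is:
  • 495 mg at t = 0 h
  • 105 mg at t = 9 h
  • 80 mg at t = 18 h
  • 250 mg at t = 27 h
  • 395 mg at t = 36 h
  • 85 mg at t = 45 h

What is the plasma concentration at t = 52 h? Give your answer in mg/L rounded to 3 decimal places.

185.957 mg/L

k = ln 2 / 8 = 0.08664 per h
Dose 1 (495 mg at t=0 h): 495·exp(−0.08664·52) = 5.469 mg/L
Dose 2 (105 mg at t=9 h): 105·exp(−0.08664·43) = 2.530 mg/L
Dose 3 (80 mg at t=18 h): 80·exp(−0.08664·34) = 4.204 mg/L
Dose 4 (250 mg at t=27 h): 250·exp(−0.08664·25) = 28.656 mg/L
Dose 5 (395 mg at t=36 h): 395·exp(−0.08664·16) = 98.750 mg/L
Dose 6 (85 mg at t=45 h): 85·exp(−0.08664·7) = 46.347 mg/L
C(52) = 5.469 + 2.530 + 4.204 + 28.656 + 98.750 + 46.347 = 185.957 mg/L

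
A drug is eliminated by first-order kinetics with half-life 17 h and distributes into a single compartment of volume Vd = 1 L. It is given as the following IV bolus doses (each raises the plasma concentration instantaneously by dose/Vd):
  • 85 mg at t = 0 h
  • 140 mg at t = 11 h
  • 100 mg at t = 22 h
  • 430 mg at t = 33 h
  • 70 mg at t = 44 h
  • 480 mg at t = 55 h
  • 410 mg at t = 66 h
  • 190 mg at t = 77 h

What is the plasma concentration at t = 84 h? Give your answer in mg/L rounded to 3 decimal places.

572.107 mg/L

k = ln 2 / 17 = 0.04077 per h
Dose 1 (85 mg at t=0 h): 85·exp(−0.04077·84) = 2.767 mg/L
Dose 2 (140 mg at t=11 h): 140·exp(−0.04077·73) = 7.136 mg/L
Dose 3 (100 mg at t=22 h): 100·exp(−0.04077·62) = 7.982 mg/L
Dose 4 (430 mg at t=33 h): 430·exp(−0.04077·51) = 53.750 mg/L
Dose 5 (70 mg at t=44 h): 70·exp(−0.04077·40) = 13.702 mg/L
Dose 6 (480 mg at t=55 h): 480·exp(−0.04077·29) = 147.136 mg/L
Dose 7 (410 mg at t=66 h): 410·exp(−0.04077·18) = 196.810 mg/L
Dose 8 (190 mg at t=77 h): 190·exp(−0.04077·7) = 142.824 mg/L
C(84) = 2.767 + 7.136 + 7.982 + 53.750 + 13.702 + 147.136 + 196.810 + 142.824 = 572.107 mg/L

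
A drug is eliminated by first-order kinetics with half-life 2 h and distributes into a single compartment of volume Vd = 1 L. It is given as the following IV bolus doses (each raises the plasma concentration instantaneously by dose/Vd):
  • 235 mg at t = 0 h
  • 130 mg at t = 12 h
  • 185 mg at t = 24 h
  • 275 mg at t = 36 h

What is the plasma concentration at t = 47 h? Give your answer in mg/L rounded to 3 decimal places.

6.141 mg/L

k = ln 2 / 2 = 0.34657 per h
Dose 1 (235 mg at t=0 h): 235·exp(−0.34657·47) = 0.000 mg/L
Dose 2 (130 mg at t=12 h): 130·exp(−0.34657·35) = 0.001 mg/L
Dose 3 (185 mg at t=24 h): 185·exp(−0.34657·23) = 0.064 mg/L
Dose 4 (275 mg at t=36 h): 275·exp(−0.34657·11) = 6.077 mg/L
C(47) = 0.000 + 0.001 + 0.064 + 6.077 = 6.141 mg/L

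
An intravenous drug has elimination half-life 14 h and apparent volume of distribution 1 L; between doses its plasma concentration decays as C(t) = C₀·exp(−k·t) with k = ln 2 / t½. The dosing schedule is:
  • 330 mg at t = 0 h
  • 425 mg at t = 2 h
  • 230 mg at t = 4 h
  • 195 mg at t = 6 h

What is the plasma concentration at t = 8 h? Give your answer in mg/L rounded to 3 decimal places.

k = ln 2 / 14 = 0.04951 per h
Dose 1 (330 mg at t=0 h): 330·exp(−0.04951·8) = 222.074 mg/L
Dose 2 (425 mg at t=2 h): 425·exp(−0.04951·6) = 315.774 mg/L
Dose 3 (230 mg at t=4 h): 230·exp(−0.04951·4) = 188.677 mg/L
Dose 4 (195 mg at t=6 h): 195·exp(−0.04951·2) = 176.616 mg/L
C(8) = 222.074 + 315.774 + 188.677 + 176.616 = 903.141 mg/L

903.141 mg/L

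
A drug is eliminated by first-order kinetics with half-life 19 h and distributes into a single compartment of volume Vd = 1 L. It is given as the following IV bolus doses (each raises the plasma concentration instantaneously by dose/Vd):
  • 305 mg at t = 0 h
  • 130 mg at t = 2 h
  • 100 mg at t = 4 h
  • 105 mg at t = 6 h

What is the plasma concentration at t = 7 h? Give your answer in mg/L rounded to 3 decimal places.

535.458 mg/L

k = ln 2 / 19 = 0.03648 per h
Dose 1 (305 mg at t=0 h): 305·exp(−0.03648·7) = 236.262 mg/L
Dose 2 (130 mg at t=2 h): 130·exp(−0.03648·5) = 108.324 mg/L
Dose 3 (100 mg at t=4 h): 100·exp(−0.03648·3) = 89.633 mg/L
Dose 4 (105 mg at t=6 h): 105·exp(−0.03648·1) = 101.238 mg/L
C(7) = 236.262 + 108.324 + 89.633 + 101.238 = 535.458 mg/L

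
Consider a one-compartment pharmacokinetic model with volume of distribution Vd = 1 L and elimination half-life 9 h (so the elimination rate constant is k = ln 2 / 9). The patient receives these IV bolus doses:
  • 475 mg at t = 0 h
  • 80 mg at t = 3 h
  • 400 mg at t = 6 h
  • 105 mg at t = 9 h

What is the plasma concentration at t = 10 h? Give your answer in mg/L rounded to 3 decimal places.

k = ln 2 / 9 = 0.07702 per h
Dose 1 (475 mg at t=0 h): 475·exp(−0.07702·10) = 219.895 mg/L
Dose 2 (80 mg at t=3 h): 80·exp(−0.07702·7) = 46.661 mg/L
Dose 3 (400 mg at t=6 h): 400·exp(−0.07702·4) = 293.947 mg/L
Dose 4 (105 mg at t=9 h): 105·exp(−0.07702·1) = 97.217 mg/L
C(10) = 219.895 + 46.661 + 293.947 + 97.217 = 657.720 mg/L

657.720 mg/L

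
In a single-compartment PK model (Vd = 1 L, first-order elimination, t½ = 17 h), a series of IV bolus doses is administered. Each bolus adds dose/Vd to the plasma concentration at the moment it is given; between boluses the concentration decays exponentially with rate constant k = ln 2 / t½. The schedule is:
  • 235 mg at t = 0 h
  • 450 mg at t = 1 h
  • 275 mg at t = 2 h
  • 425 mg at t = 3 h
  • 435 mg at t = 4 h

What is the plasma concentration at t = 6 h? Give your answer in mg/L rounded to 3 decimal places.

1561.627 mg/L

k = ln 2 / 17 = 0.04077 per h
Dose 1 (235 mg at t=0 h): 235·exp(−0.04077·6) = 184.002 mg/L
Dose 2 (450 mg at t=1 h): 450·exp(−0.04077·5) = 367.007 mg/L
Dose 3 (275 mg at t=2 h): 275·exp(−0.04077·4) = 233.616 mg/L
Dose 4 (425 mg at t=3 h): 425·exp(−0.04077·3) = 376.068 mg/L
Dose 5 (435 mg at t=4 h): 435·exp(−0.04077·2) = 400.935 mg/L
C(6) = 184.002 + 367.007 + 233.616 + 376.068 + 400.935 = 1561.627 mg/L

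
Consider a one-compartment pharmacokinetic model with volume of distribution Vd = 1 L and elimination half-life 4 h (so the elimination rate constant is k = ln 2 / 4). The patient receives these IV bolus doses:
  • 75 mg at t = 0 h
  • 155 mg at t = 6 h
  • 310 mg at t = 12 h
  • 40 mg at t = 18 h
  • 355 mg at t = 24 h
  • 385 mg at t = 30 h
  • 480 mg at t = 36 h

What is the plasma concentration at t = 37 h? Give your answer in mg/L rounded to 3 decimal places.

k = ln 2 / 4 = 0.17329 per h
Dose 1 (75 mg at t=0 h): 75·exp(−0.17329·37) = 0.123 mg/L
Dose 2 (155 mg at t=6 h): 155·exp(−0.17329·31) = 0.720 mg/L
Dose 3 (310 mg at t=12 h): 310·exp(−0.17329·25) = 4.073 mg/L
Dose 4 (40 mg at t=18 h): 40·exp(−0.17329·19) = 1.487 mg/L
Dose 5 (355 mg at t=24 h): 355·exp(−0.17329·13) = 37.315 mg/L
Dose 6 (385 mg at t=30 h): 385·exp(−0.17329·7) = 114.461 mg/L
Dose 7 (480 mg at t=36 h): 480·exp(−0.17329·1) = 403.630 mg/L
C(37) = 0.123 + 0.720 + 4.073 + 1.487 + 37.315 + 114.461 + 403.630 = 561.809 mg/L

561.809 mg/L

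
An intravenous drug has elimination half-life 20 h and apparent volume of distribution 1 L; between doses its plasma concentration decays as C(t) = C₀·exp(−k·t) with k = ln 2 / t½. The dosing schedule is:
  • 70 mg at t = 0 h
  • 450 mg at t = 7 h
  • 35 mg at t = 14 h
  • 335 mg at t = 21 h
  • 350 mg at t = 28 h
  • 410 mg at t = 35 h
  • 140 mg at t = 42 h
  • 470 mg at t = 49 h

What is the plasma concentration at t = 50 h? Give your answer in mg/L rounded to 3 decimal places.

1213.592 mg/L

k = ln 2 / 20 = 0.03466 per h
Dose 1 (70 mg at t=0 h): 70·exp(−0.03466·50) = 12.374 mg/L
Dose 2 (450 mg at t=7 h): 450·exp(−0.03466·43) = 101.391 mg/L
Dose 3 (35 mg at t=14 h): 35·exp(−0.03466·36) = 10.051 mg/L
Dose 4 (335 mg at t=21 h): 335·exp(−0.03466·29) = 122.617 mg/L
Dose 5 (350 mg at t=28 h): 350·exp(−0.03466·22) = 163.281 mg/L
Dose 6 (410 mg at t=35 h): 410·exp(−0.03466·15) = 243.787 mg/L
Dose 7 (140 mg at t=42 h): 140·exp(−0.03466·8) = 106.100 mg/L
Dose 8 (470 mg at t=49 h): 470·exp(−0.03466·1) = 453.990 mg/L
C(50) = 12.374 + 101.391 + 10.051 + 122.617 + 163.281 + 243.787 + 106.100 + 453.990 = 1213.592 mg/L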